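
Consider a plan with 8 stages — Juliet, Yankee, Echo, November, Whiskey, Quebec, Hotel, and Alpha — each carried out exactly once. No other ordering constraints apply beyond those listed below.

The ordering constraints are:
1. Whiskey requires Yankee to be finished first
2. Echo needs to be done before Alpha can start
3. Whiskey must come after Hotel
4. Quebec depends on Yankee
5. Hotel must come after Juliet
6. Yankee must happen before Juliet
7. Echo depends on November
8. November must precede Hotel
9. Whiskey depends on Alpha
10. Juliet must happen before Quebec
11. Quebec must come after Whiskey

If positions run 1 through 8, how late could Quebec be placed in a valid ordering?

8

No constraint forces any stage after Quebec, so it can be placed last, in position 8.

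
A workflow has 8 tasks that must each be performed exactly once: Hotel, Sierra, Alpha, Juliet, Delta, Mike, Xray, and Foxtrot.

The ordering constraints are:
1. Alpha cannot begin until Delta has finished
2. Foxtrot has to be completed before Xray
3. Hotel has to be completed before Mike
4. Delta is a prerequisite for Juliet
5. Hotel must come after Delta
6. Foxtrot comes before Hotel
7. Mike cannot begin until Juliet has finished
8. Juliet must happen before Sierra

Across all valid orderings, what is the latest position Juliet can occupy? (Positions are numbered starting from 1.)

The tasks that are forced after Juliet, directly or by a chain of constraints, are Sierra, Mike. That's 2 tasks.
With 2 mandatory successors out of 8 tasks total, the latest slot for Juliet is 8−2 = 6, and it's reachable by doing all non-successors before Juliet.

6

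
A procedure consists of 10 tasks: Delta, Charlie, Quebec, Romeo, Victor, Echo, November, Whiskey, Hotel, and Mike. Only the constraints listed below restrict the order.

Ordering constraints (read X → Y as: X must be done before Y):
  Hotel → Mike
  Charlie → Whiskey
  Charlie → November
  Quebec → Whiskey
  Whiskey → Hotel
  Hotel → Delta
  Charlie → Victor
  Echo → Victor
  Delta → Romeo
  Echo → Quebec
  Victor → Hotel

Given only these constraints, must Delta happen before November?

No

Delta and November are not related by any chain of constraints.
There exist valid orderings with November before Delta, so Delta is not required to come first.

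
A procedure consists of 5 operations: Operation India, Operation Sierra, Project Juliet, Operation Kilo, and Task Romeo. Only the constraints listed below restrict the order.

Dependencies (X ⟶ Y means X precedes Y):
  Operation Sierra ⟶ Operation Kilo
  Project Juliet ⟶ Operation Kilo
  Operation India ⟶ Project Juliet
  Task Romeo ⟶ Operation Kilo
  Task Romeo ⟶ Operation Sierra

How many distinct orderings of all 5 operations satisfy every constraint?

2 operations have no prerequisites (Operation India, Task Romeo), so any of them could come first.
Enumerating by repeatedly choosing an available operation (one whose prerequisites are all placed) gives 6 distinct complete orderings.

6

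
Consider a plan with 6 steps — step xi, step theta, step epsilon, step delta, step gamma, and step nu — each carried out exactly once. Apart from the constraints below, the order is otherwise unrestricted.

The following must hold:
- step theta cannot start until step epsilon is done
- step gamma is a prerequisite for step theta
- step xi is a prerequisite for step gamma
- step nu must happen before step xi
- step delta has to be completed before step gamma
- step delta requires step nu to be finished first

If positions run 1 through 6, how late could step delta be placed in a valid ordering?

4

Every step that must follow step delta has to come after it. Tracing all chains starting from step delta, those steps are: step theta, step gamma — 2 in total.
So at least 2 steps follow step delta, putting step delta no later than position 4. That position is achievable by scheduling everything else first.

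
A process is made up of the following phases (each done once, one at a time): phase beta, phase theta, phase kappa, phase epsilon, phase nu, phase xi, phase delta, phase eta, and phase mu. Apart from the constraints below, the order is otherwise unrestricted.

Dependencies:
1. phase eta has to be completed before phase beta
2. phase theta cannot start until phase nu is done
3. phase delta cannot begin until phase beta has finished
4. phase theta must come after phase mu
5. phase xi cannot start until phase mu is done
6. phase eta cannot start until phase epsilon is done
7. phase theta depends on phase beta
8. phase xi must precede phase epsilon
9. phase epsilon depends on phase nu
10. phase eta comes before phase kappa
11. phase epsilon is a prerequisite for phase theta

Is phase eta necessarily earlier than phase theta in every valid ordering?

Tracing the constraints gives a chain: phase eta → phase beta → phase theta.
So phase eta must precede phase theta in any valid ordering.

Yes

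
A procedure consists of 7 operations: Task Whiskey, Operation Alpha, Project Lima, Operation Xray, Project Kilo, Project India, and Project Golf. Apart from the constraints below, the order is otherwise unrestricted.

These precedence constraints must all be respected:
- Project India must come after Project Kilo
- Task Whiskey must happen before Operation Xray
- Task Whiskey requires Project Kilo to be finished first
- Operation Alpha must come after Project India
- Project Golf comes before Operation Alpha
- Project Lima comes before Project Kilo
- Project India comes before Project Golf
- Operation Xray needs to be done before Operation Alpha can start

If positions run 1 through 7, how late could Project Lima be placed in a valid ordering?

1

The operations that are forced after Project Lima, directly or by a chain of constraints, are Task Whiskey, Operation Alpha, Operation Xray, Project Kilo, Project India, Project Golf. That's 6 operations.
With 6 mandatory successors out of 7 operations total, the latest slot for Project Lima is 7−6 = 1, and it's reachable by doing all non-successors before Project Lima.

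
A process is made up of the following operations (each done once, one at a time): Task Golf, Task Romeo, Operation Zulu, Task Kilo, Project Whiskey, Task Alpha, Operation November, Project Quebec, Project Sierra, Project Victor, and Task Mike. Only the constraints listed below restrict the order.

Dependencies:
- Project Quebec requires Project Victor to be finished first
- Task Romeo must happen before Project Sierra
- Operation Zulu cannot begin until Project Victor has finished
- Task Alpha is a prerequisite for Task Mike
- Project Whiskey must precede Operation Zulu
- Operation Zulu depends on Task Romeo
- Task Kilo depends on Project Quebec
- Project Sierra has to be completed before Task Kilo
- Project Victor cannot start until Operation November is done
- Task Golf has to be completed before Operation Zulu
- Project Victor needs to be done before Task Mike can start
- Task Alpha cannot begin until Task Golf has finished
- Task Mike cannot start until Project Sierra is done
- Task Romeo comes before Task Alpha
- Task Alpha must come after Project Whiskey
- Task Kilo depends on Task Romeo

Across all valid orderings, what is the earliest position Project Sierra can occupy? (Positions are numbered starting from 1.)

Working backwards through the constraints from Project Sierra, its only required predecessor is Task Romeo.
With 1 mandatory predecessor, the earliest Project Sierra can sit is position 1+1 = 2, and placing just that one first achieves it.

2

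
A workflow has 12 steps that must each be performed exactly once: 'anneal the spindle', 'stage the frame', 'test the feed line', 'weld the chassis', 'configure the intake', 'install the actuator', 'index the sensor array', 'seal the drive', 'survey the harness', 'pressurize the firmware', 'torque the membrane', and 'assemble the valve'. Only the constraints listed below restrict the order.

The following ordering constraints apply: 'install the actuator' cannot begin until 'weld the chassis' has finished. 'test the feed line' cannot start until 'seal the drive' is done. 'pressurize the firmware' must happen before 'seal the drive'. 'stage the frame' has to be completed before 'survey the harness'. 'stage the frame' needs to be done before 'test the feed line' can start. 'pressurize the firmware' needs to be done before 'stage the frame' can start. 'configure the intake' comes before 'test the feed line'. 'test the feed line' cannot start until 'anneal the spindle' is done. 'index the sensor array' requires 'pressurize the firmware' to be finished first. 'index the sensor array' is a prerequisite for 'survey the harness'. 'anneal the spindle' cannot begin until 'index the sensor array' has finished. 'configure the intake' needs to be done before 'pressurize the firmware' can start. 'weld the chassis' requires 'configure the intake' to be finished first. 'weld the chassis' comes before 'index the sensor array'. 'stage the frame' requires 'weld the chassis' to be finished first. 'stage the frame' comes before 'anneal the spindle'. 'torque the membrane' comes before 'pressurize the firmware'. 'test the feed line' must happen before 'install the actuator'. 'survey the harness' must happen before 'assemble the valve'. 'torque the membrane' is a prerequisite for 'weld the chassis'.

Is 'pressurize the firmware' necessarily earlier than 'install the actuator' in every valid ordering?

Yes

Chaining the stated constraints: 'pressurize the firmware' → 'stage the frame' → 'test the feed line' → 'install the actuator'.
That forces 'pressurize the firmware' before 'install the actuator' in every valid schedule.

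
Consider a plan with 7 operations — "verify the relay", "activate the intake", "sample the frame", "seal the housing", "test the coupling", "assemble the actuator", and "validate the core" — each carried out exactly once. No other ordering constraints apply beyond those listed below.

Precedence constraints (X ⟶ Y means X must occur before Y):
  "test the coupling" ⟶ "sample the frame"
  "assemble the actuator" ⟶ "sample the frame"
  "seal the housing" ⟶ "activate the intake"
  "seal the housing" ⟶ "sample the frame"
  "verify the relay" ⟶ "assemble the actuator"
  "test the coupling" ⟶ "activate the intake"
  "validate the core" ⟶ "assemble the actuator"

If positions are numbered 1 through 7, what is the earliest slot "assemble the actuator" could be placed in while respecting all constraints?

Every operation that must precede "assemble the actuator" has to come before it. Tracing all chains that end at "assemble the actuator", those operations are: "verify the relay", "validate the core" — 2 in total.
With 2 mandatory predecessors, the earliest "assemble the actuator" can sit is position 2+1 = 3, and placing just those 2 first achieves it.

3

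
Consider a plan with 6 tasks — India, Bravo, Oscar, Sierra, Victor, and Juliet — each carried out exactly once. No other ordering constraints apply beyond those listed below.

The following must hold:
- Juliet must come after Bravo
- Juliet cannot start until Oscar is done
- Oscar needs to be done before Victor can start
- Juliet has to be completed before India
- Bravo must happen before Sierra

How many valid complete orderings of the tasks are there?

30

The tasks with no prerequisites are Bravo, Oscar; any of them can be placed first.
Counting all ways to extend the partial order to a total order gives 30.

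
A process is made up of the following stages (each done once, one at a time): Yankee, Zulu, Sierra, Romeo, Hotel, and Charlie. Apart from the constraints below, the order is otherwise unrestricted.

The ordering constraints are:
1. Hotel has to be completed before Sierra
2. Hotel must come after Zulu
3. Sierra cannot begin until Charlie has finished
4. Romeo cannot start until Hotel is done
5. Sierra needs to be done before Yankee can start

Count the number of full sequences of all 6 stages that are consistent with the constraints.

10

2 stages have no prerequisites (Zulu, Charlie), so any of them could come first.
Systematically extending each partial ordering one stage at a time and counting, there are 10 complete orderings.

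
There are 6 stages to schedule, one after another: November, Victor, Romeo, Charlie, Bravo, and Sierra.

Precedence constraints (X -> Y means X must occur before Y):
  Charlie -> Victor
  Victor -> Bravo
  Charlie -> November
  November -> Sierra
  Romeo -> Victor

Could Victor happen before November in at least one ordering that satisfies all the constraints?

Yes

The constraints leave Victor and November unordered relative to each other; nothing requires November earlier.
So a valid ordering placing Victor earlier than November exists.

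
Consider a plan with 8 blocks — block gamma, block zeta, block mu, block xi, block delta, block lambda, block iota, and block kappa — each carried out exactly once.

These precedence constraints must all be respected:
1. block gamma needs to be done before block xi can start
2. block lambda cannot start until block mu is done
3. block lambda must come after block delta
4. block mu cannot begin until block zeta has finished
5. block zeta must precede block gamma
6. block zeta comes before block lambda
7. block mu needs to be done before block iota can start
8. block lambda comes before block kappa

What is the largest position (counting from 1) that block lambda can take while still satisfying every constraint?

7

The only block forced after block lambda (directly or by a chain) is block kappa.
With 1 mandatory successor out of 8 blocks total, the latest slot for block lambda is 8−1 = 7, and it's reachable by doing all non-successors before block lambda.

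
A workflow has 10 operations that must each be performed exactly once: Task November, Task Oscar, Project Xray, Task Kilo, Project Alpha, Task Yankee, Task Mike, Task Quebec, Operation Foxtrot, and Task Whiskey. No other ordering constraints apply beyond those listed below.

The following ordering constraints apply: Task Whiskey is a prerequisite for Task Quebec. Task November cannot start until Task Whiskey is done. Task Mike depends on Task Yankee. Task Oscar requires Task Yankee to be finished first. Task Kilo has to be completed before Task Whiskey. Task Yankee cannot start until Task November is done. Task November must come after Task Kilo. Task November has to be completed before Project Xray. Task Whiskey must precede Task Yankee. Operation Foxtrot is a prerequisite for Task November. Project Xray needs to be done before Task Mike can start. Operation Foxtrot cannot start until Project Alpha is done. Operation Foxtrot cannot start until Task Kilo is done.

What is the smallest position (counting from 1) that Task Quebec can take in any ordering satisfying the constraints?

3

Every operation that must precede Task Quebec has to come before it. Tracing all chains that end at Task Quebec, those operations are: Task Kilo, Task Whiskey — 2 in total.
With 2 mandatory predecessors, the earliest Task Quebec can sit is position 2+1 = 3, and placing just those 2 first achieves it.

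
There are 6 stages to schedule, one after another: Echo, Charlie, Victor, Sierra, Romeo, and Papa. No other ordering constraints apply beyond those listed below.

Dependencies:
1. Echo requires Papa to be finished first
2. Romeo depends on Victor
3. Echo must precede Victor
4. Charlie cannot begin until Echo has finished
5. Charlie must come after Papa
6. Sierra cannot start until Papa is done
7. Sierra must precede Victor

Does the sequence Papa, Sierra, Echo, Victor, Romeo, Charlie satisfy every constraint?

Yes

Going through the constraints one by one, each required predecessor appears earlier in the sequence than its dependent — e.g. Papa (position 1) is before Charlie (position 6), as required.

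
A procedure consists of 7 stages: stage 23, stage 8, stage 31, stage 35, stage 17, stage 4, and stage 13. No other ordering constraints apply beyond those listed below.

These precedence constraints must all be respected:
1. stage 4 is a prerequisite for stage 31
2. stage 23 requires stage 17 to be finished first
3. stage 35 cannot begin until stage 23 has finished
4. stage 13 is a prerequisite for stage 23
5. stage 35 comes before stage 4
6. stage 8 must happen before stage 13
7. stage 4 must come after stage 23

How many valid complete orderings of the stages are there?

3

The stages with no prerequisites are stage 8, stage 17; any of them can be placed first.
Counting all ways to extend the partial order to a total order gives 3.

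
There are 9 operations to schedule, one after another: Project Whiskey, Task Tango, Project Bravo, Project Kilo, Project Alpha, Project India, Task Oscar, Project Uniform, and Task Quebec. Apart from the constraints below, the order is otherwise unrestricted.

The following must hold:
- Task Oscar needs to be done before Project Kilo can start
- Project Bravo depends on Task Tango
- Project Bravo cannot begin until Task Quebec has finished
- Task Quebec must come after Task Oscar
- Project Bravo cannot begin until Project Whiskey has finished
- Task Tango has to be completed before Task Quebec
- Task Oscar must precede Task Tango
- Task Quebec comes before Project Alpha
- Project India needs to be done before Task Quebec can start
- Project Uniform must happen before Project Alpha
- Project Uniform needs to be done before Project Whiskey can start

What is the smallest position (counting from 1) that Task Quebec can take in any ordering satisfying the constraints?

The operations that are forced before Task Quebec, directly or transitively, are Task Tango, Project India, Task Oscar. That's 3 operations.
With 3 mandatory predecessors, the earliest Task Quebec can sit is position 3+1 = 4, and placing just those 3 first achieves it.

4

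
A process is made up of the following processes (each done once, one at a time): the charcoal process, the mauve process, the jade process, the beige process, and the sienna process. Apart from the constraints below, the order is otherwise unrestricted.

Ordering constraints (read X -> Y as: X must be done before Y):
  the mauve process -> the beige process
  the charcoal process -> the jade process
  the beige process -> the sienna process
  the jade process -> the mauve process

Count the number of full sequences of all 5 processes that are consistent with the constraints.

1

The charcoal process is the only process with nothing required before it, so every ordering starts there.
Every process is then forced in turn, so only 1 complete ordering is consistent with the constraints.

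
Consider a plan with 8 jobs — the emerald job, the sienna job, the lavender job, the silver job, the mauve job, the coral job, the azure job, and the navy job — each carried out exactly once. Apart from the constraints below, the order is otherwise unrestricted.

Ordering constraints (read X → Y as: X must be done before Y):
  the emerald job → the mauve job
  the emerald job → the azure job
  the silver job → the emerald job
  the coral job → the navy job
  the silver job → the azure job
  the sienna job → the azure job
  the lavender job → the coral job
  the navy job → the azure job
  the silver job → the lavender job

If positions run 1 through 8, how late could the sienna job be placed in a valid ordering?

7

The only job forced after the sienna job (directly or by a chain) is the azure job.
So at least 1 job follows the sienna job, putting the sienna job no later than position 7. That position is achievable by scheduling everything else first.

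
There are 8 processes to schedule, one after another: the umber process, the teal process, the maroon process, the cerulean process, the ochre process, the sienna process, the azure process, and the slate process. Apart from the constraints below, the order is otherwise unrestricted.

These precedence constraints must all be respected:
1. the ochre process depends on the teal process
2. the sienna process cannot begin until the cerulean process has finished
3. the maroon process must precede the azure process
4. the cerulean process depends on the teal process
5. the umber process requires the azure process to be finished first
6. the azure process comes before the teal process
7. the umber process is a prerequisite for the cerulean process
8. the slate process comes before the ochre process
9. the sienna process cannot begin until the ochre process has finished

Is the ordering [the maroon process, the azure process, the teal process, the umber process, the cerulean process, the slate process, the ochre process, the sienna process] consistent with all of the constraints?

Yes

Going through the constraints one by one, each required predecessor appears earlier in the sequence than its dependent — e.g. the teal process (position 3) is before the ochre process (position 7), as required.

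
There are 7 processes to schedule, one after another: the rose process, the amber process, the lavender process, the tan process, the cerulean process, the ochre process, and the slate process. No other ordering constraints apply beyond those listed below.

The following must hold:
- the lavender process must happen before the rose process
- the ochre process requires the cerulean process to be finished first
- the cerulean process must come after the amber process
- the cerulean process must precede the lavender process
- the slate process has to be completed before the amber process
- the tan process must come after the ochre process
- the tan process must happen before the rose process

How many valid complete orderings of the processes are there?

Only the slate process has no prerequisites, so it must go first.
Counting all ways to extend the partial order to a total order gives 3.

3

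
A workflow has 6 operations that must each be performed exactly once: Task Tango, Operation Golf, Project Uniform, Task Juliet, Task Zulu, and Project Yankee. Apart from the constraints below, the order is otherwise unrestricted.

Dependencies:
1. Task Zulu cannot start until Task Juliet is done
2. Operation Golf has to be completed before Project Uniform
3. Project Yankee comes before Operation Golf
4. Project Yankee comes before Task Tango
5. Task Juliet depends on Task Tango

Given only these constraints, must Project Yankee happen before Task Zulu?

Chaining the stated constraints: Project Yankee → Task Tango → Task Juliet → Task Zulu.
That forces Project Yankee before Task Zulu in every valid schedule.

Yes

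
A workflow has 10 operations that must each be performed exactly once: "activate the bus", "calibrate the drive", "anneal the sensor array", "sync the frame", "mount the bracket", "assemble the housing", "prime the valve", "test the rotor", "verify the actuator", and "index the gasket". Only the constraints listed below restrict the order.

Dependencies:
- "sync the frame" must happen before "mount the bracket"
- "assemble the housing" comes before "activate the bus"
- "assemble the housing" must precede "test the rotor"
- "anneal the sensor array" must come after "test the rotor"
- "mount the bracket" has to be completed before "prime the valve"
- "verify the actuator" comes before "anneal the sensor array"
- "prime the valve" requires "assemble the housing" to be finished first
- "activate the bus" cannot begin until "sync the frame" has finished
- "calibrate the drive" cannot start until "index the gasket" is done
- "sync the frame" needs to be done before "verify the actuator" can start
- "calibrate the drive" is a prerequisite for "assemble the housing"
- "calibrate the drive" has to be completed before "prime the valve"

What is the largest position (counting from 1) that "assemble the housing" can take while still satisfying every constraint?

Following every chain forward from "assemble the housing", the operations that must come later are "activate the bus", "anneal the sensor array", "prime the valve", "test the rotor" — 4 of them.
With 4 mandatory successors out of 10 operations total, the latest slot for "assemble the housing" is 10−4 = 6, and it's reachable by doing all non-successors before "assemble the housing".

6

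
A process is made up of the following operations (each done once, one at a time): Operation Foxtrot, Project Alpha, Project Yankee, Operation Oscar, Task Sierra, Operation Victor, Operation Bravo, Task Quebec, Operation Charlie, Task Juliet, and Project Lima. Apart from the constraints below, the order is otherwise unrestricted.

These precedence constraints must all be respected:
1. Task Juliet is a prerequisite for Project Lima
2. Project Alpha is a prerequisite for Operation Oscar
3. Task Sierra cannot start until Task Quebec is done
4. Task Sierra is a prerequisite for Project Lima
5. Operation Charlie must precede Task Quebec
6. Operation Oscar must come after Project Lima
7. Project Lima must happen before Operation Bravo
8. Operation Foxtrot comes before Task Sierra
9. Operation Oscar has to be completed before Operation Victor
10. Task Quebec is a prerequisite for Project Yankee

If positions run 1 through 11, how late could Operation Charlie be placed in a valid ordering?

4

The operations that are forced after Operation Charlie, directly or by a chain of constraints, are Project Yankee, Operation Oscar, Task Sierra, Operation Victor, Operation Bravo, Task Quebec, Project Lima. That's 7 operations.
So at least 7 operations follow Operation Charlie, putting Operation Charlie no later than position 4. That position is achievable by scheduling everything else first.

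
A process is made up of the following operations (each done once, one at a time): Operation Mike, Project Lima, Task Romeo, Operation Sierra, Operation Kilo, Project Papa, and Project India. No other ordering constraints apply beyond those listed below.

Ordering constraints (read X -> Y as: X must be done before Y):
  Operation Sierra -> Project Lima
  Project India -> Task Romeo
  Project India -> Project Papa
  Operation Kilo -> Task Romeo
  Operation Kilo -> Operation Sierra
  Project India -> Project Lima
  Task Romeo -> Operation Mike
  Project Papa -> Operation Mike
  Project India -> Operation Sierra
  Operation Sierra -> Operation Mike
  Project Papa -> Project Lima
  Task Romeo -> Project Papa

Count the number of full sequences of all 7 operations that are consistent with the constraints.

12

The operations with no prerequisites are Operation Kilo, Project India; any of them can be placed first.
Counting all ways to extend the partial order to a total order gives 12.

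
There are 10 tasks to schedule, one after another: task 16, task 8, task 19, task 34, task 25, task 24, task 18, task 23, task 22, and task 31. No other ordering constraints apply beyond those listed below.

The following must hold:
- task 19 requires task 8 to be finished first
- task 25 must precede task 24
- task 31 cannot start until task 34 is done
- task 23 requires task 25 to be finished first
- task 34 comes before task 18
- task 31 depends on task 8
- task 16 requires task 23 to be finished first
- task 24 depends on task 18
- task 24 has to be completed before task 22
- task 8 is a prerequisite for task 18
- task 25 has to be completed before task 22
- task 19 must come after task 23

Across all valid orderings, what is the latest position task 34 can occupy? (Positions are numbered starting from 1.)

The tasks that are forced after task 34, directly or by a chain of constraints, are task 24, task 18, task 22, task 31. That's 4 tasks.
So at least 4 tasks follow task 34, putting task 34 no later than position 6. That position is achievable by scheduling everything else first.

6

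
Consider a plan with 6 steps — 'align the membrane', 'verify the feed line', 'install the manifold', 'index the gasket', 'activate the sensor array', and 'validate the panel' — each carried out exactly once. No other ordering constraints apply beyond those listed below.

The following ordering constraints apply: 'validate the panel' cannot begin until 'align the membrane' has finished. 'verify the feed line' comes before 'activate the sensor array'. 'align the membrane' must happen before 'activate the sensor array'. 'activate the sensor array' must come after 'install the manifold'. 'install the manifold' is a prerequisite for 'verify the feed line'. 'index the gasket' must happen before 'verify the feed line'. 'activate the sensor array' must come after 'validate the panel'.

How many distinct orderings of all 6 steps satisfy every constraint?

The steps with no prerequisites are 'align the membrane', 'install the manifold', 'index the gasket'; any of them can be placed first.
Counting all ways to extend the partial order to a total order gives 20.

20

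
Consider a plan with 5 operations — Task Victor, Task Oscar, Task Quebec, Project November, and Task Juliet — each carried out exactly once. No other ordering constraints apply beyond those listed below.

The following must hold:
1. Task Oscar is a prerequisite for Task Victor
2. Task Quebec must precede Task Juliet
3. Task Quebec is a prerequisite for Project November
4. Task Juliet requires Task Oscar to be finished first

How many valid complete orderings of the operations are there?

The operations with no prerequisites are Task Oscar, Task Quebec; any of them can be placed first.
Systematically extending each partial ordering one operation at a time and counting, there are 16 complete orderings.

16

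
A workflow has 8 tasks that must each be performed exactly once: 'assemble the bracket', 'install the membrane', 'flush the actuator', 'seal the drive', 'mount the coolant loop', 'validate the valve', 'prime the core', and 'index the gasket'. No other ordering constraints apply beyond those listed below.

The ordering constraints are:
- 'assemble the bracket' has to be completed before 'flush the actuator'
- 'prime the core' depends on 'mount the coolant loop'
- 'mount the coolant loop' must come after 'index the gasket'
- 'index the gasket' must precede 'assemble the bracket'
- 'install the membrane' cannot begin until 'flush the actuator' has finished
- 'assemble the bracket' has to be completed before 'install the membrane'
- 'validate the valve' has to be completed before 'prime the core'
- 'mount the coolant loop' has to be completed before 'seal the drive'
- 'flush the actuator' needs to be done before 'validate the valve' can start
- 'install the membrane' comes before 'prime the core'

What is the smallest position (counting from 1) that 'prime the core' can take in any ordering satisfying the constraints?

The tasks that are forced before 'prime the core', directly or transitively, are 'assemble the bracket', 'install the membrane', 'flush the actuator', 'mount the coolant loop', 'validate the valve', 'index the gasket'. That's 6 tasks.
So at minimum 6 tasks come before 'prime the core', putting 'prime the core' no earlier than position 7. That position is achievable by scheduling exactly those predecessors first.

7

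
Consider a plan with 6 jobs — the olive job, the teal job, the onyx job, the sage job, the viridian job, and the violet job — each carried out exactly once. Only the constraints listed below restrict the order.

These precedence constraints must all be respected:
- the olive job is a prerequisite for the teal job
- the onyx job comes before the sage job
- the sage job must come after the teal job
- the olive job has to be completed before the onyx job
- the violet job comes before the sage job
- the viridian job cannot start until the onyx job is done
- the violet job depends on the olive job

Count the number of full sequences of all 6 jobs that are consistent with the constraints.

Only the olive job has no prerequisites, so it must go first.
Counting all ways to extend the partial order to a total order gives 18.

18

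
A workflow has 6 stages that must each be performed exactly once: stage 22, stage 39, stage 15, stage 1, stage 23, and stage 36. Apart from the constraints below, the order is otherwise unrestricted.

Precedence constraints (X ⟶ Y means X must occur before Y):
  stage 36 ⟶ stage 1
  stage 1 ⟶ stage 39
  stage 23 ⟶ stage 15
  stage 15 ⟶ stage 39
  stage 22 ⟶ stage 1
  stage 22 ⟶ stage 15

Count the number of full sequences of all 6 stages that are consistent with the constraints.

3 stages have no prerequisites (stage 22, stage 23, stage 36), so any of them could come first.
Counting all ways to extend the partial order to a total order gives 16.

16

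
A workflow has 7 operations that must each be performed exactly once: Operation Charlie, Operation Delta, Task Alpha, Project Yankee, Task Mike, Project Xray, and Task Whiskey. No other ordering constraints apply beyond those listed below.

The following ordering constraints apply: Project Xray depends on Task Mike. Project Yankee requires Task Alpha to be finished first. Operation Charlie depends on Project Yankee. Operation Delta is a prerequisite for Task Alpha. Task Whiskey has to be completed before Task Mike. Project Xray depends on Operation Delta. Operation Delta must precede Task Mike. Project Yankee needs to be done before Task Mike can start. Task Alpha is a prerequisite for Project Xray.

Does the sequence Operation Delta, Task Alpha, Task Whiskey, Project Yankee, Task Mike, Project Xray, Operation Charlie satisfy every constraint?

Going through the constraints one by one, each required predecessor appears earlier in the sequence than its dependent — e.g. Operation Delta (position 1) is before Project Xray (position 6), as required.

Yes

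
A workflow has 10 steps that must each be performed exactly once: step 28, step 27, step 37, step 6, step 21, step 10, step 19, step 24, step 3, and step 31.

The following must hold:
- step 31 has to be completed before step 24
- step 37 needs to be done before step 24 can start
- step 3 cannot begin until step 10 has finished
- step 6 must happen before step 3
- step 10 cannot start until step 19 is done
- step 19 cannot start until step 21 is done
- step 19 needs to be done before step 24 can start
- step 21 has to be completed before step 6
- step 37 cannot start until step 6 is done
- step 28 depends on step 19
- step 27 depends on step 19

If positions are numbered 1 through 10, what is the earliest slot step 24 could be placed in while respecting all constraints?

6

Working backwards through the constraints from step 24, its full set of required predecessors is step 37, step 6, step 21, step 19, step 31 — 5 of them.
With 5 mandatory predecessors, the earliest step 24 can sit is position 5+1 = 6, and placing just those 5 first achieves it.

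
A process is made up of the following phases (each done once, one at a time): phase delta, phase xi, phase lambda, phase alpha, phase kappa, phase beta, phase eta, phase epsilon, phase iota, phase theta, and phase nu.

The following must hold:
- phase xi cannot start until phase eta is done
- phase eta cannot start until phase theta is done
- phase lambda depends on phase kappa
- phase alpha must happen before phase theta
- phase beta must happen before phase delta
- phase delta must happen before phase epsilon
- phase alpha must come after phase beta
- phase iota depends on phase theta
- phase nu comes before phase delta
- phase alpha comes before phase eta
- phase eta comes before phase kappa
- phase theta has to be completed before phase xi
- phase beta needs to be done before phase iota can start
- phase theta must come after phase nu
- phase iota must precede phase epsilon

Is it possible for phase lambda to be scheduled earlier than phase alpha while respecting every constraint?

No

Following phase alpha → phase eta → phase kappa → phase lambda, phase alpha must precede phase lambda in every valid ordering.
Hence phase lambda can never be scheduled before phase alpha.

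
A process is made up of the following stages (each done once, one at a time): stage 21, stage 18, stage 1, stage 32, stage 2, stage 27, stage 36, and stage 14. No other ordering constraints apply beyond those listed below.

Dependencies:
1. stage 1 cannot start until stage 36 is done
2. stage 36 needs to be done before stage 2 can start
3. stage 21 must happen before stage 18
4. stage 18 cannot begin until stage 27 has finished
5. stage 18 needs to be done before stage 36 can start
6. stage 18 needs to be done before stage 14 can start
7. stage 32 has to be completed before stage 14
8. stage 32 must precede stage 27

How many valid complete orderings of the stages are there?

24

The stages with no prerequisites are stage 21, stage 32; any of them can be placed first.
Counting all ways to extend the partial order to a total order gives 24.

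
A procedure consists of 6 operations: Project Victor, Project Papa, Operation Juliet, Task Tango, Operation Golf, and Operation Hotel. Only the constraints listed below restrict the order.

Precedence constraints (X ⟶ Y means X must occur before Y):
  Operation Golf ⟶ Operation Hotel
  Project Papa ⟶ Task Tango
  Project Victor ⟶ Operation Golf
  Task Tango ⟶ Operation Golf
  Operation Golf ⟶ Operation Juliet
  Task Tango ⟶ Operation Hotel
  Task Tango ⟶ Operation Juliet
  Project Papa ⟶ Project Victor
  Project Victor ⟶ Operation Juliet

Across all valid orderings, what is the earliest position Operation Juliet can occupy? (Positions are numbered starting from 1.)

5

The operations that are forced before Operation Juliet, directly or transitively, are Project Victor, Project Papa, Task Tango, Operation Golf. That's 4 operations.
So at minimum 4 operations come before Operation Juliet, putting Operation Juliet no earlier than position 5. That position is achievable by scheduling exactly those predecessors first.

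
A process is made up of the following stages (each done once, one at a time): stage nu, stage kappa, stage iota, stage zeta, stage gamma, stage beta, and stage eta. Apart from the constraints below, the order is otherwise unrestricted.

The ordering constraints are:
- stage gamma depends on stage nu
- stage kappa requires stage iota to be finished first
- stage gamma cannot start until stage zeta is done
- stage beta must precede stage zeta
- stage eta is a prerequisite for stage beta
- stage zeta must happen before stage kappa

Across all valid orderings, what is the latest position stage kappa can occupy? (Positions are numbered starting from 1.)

Stage kappa has no required successors, so nothing stops it from going last (position 7).

7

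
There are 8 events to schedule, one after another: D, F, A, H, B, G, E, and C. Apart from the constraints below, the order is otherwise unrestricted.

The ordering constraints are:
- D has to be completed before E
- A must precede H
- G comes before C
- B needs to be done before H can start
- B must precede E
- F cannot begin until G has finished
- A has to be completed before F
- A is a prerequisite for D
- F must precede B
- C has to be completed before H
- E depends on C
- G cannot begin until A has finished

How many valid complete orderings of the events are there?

A is the only event with nothing required before it, so every ordering starts there.
Enumerating by repeatedly choosing an available event (one whose prerequisites are all placed) gives 33 distinct complete orderings.

33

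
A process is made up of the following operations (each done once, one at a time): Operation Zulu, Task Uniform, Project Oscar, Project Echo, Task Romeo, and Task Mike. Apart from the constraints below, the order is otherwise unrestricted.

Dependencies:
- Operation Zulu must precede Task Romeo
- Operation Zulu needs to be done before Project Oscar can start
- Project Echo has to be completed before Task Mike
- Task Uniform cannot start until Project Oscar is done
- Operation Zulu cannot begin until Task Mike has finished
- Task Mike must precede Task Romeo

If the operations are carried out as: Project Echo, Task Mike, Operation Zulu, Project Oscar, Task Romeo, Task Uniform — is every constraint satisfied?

Yes

Checking each listed constraint against this order: for instance, Task Mike is in position 2 and Task Romeo in position 5, so that constraint holds — and the remaining constraints check out the same way.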